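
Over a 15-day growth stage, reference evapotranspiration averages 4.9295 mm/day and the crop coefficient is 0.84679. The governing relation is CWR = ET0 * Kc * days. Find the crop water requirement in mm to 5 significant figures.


CWR = 4.9295 * 0.84679 * 15 = 62.614 mm
Therefore the crop water requirement = 62.614 mm.


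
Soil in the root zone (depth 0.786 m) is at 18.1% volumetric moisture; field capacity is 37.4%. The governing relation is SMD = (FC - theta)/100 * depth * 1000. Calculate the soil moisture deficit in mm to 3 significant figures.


SMD = (37.4 - 18.1)/100 * 0.786 * 1000 = 152 mm
Therefore the soil moisture deficit = 152 mm.


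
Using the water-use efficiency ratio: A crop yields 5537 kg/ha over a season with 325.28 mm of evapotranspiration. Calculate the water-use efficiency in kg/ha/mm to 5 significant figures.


Approach: apply the water-use efficiency ratio, WUE = yield/ET.
WUE = 5537 / 325.28 = 17.022 kg/ha/mm
Therefore the water-use efficiency = 17.022 kg/ha/mm.


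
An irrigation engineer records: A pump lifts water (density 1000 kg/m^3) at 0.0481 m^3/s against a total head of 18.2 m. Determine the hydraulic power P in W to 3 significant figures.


Approach: apply the hydraulic power relation, P = rho*g*Q*H.
P = 1000 * 9.81 * 0.0481 * 18.2 = 8590 W
Therefore the hydraulic power P = 8590 W.


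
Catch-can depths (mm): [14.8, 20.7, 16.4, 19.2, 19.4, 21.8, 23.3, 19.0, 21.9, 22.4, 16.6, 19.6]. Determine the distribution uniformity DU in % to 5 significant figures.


Approach: apply the low-quarter distribution uniformity, DU = (mean of lowest quarter of readings / overall mean)*100.
sorted lowest 3 of 12: [14.8, 16.4, 16.6] -> mean = 15.93333 mm
overall mean = 19.59167 mm
DU = (15.93333/19.59167)*100 = 81.327 %
Therefore the distribution uniformity DU = 81.327 %.


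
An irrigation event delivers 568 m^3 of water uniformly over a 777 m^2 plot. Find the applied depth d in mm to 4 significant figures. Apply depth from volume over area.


Approach: apply depth from volume over area, d = (V/A)*1000.
d = (568 / 777) * 1000 = 731.0 mm
Therefore the applied depth d = 731.0 mm.


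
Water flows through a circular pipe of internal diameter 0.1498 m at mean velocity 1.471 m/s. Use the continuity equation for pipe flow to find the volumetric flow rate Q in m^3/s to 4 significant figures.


Approach: apply the continuity equation for pipe flow, Q = A * v with A = pi*(D/2)^2.
A = pi*(0.1498/2)^2 = 0.0176244 m^2
Q = 0.0176244 * 1.471 = 0.02593 m^3/s
Therefore the volumetric flow rate Q = 0.02593 m^3/s.


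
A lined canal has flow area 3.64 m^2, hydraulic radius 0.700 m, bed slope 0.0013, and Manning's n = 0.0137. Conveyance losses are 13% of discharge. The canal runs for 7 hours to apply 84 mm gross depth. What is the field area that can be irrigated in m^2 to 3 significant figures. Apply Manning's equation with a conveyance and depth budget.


Approach: apply Manning's equation with a conveyance and depth budget, Q = (1/n)*A*R^(2/3)*S^(1/2); Q_field = Q*(1-loss); Area = Q_field*t/(d/1000).
Step 1 — canal discharge (Manning's equation):
  Q = (1/0.0137) * 3.64 * 0.700^(2/3) * 0.0013^(1/2) = 7.5524 m^3/s
Step 2 — delivered flow: Q_field = 7.5524*(1 - 13/100) = 6.5706 m^3/s
Step 3 — volume delivered: V = 6.5706 * 7*3600 = 165580 m^3
Step 4 — area served: A = V / (depth/1000) = 165580 / 0.084 = 1970000 m^2
Therefore the field area that can be irrigated = 1970000 m^2.


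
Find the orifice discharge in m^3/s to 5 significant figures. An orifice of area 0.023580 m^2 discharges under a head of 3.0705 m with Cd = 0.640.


Approach: apply the orifice equation, Q = Cd*A*sqrt(2*g*h).
Q = 0.640 * 0.023580 * sqrt(2*9.81*3.0705) = 0.11713 m^3/s
Therefore the orifice discharge = 0.11713 m^3/s.


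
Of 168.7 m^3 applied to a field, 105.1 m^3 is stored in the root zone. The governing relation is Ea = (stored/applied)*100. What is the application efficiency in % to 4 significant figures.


Ea = (105.1/168.7)*100 = 62.30 %
Therefore the application efficiency = 62.30 %.


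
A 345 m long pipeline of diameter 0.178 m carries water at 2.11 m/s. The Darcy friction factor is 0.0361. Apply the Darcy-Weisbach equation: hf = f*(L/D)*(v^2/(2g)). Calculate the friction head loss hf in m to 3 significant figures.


hf = 0.0361 * (345/0.178) * (2.11^2 / (2*9.81))
hf = 15.9 m
Therefore the friction head loss hf = 15.9 m.


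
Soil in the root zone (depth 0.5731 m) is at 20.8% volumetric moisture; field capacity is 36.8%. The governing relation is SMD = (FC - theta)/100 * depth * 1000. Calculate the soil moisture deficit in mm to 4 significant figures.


SMD = (36.8 - 20.8)/100 * 0.5731 * 1000 = 91.70 mm
Therefore the soil moisture deficit = 91.70 mm.


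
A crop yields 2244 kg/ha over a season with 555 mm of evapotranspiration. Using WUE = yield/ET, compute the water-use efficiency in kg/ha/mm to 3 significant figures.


WUE = 2244 / 555 = 4.04 kg/ha/mm
Therefore the water-use efficiency = 4.04 kg/ha/mm.


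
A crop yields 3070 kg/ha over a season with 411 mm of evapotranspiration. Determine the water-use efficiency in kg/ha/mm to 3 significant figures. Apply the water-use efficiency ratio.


Approach: apply the water-use efficiency ratio, WUE = yield/ET.
WUE = 3070 / 411 = 7.47 kg/ha/mm
Therefore the water-use efficiency = 7.47 kg/ha/mm.


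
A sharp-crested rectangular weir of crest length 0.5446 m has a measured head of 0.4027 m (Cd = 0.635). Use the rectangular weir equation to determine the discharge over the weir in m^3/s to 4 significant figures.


Approach: apply the rectangular weir equation, Q = (2/3)*Cd*L*sqrt(2g)*H^1.5.
Q = (2/3)*0.635*0.5446*sqrt(2*9.81)*0.4027^1.5 = 0.2610 m^3/s
Therefore the discharge over the weir = 0.2610 m^3/s.


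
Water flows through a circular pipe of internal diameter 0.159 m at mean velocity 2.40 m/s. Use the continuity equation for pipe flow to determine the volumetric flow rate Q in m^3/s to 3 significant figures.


Approach: apply the continuity equation for pipe flow, Q = A * v with A = pi*(D/2)^2.
A = pi*(0.159/2)^2 = 0.019856 m^2
Q = 0.019856 * 2.40 = 0.0477 m^3/s
Therefore the volumetric flow rate Q = 0.0477 m^3/s.


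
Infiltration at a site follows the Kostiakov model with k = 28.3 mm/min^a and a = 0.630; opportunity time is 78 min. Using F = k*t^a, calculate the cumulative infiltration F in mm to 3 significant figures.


F = 28.3 * 78^0.630 = 440 mm
Therefore the cumulative infiltration F = 440 mm.


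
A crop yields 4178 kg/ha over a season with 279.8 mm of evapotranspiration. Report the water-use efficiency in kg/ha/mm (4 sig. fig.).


Approach: apply the water-use efficiency ratio, WUE = yield/ET.
WUE = 4178 / 279.8 = 14.93 kg/ha/mm
Therefore the water-use efficiency = 14.93 kg/ha/mm.


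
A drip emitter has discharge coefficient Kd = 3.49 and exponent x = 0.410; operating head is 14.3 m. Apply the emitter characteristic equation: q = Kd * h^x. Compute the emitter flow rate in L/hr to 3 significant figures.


q = 3.49 * 14.3^0.410 = 10.4 L/hr
Therefore the emitter flow rate = 10.4 L/hr.


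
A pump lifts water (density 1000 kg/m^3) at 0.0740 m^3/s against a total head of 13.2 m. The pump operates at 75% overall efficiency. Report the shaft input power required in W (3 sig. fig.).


Approach: apply hydraulic power then efficiency conversion, P = rho*g*Q*H; P_in = P/eta.
Step 1 — hydraulic power (P = rho*g*Q*H):
  P = 1000 * 9.81 * 0.0740 * 13.2 = 9582.4 W
Step 2 — input power: P_in = P/eta = 9582.4 / 0.75 = 12800 W
Therefore the shaft input power required = 12800 W.


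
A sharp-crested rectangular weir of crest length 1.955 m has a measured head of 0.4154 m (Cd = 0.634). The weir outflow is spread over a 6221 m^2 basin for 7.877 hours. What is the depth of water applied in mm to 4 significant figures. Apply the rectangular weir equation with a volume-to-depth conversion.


Approach: apply the rectangular weir equation with a volume-to-depth conversion, Q = (2/3)*Cd*L*sqrt(2g)*H^1.5; d = Q*t/A * 1000.
Step 1 — weir discharge:
  Q = (2/3)*0.634*1.955*sqrt(2*9.81)*0.4154^1.5 = 0.979928 m^3/s
Step 2 — volume: V = 0.979928 * 7.877*3600 = 27788.0 m^3
Step 3 — depth: d = V/A * 1000 = 27788.0/6221 * 1000 = 4467 mm
Therefore the depth of water applied = 4467 mm.


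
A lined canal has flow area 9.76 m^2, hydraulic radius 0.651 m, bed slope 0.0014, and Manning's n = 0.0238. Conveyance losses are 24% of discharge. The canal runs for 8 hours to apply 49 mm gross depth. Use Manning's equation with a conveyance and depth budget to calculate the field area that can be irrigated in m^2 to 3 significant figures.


Approach: apply Manning's equation with a conveyance and depth budget, Q = (1/n)*A*R^(2/3)*S^(1/2); Q_field = Q*(1-loss); Area = Q_field*t/(d/1000).
Step 1 — canal discharge (Manning's equation):
  Q = (1/0.0238) * 9.76 * 0.651^(2/3) * 0.0014^(1/2) = 11.525 m^3/s
Step 2 — delivered flow: Q_field = 11.525*(1 - 24/100) = 8.7593 m^3/s
Step 3 — volume delivered: V = 8.7593 * 8*3600 = 252270 m^3
Step 4 — area served: A = V / (depth/1000) = 252270 / 0.049 = 5150000 m^2
Therefore the field area that can be irrigated = 5150000 m^2.


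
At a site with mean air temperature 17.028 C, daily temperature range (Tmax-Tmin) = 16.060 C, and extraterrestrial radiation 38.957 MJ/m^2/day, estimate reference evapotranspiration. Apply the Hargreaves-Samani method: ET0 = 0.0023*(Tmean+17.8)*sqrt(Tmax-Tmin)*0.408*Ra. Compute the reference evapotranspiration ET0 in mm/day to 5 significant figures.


ET0 = 0.0023*(17.028+17.8)*sqrt(16.060)*0.408*38.957 = 5.1024 mm/day
Therefore the reference evapotranspiration ET0 = 5.1024 mm/day.


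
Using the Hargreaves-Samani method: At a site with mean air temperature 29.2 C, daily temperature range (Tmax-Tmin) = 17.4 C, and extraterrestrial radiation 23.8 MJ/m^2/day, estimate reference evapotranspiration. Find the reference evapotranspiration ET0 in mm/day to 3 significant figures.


Approach: apply the Hargreaves-Samani method, ET0 = 0.0023*(Tmean+17.8)*sqrt(Tmax-Tmin)*0.408*Ra.
ET0 = 0.0023*(29.2+17.8)*sqrt(17.4)*0.408*23.8 = 4.38 mm/day
Therefore the reference evapotranspiration ET0 = 4.38 mm/day.


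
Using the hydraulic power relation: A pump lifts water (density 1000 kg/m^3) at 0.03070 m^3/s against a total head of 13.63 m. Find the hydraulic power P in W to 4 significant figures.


Approach: apply the hydraulic power relation, P = rho*g*Q*H.
P = 1000 * 9.81 * 0.03070 * 13.63 = 4105 W
Therefore the hydraulic power P = 4105 W.


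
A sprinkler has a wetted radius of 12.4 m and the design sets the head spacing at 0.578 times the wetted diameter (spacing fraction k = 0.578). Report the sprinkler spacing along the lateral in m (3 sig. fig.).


Approach: apply the sprinkler spacing rule (spacing as a fraction of wetted diameter), S = k*(2*R).
S = 0.578 * (2 * 12.4) = 14.3 m
Therefore the sprinkler spacing along the lateral = 14.3 m.


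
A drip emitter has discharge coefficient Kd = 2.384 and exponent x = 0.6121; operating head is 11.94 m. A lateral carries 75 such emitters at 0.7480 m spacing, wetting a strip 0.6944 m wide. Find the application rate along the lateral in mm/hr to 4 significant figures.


Approach: apply the emitter equation with a lateral mass balance, q = Kd*h^x; Q = n*q; rate = Q/(n*spacing*width).
Step 1 — single emitter flow (q = Kd*h^x):
  q = 2.384 * 11.94^0.6121 = 10.8778 L/hr
Step 2 — total lateral flow: Q = 75 * 10.8778 = 815.834 L/hr
Step 3 — wetted area: A = 75 * 0.7480 * 0.6944 = 38.9558 m^2
Step 4 — application rate: Q/A = 815.834/38.9558 = 20.94 mm/hr
Therefore the application rate along the lateral = 20.94 mm/hr.


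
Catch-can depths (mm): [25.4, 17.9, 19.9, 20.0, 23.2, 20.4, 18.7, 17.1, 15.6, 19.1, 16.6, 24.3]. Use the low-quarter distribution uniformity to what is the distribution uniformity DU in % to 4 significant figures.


Approach: apply the low-quarter distribution uniformity, DU = (mean of lowest quarter of readings / overall mean)*100.
sorted lowest 3 of 12: [15.6, 16.6, 17.1] -> mean = 16.4333 mm
overall mean = 19.8500 mm
DU = (16.4333/19.8500)*100 = 82.79 %
Therefore the distribution uniformity DU = 82.79 %.


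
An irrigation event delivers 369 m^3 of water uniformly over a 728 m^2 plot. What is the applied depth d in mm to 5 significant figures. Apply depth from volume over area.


Approach: apply depth from volume over area, d = (V/A)*1000.
d = (369 / 728) * 1000 = 506.87 mm
Therefore the applied depth d = 506.87 mm.


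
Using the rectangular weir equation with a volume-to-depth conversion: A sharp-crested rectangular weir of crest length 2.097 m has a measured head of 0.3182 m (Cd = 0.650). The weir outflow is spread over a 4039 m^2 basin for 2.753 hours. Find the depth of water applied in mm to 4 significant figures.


Approach: apply the rectangular weir equation with a volume-to-depth conversion, Q = (2/3)*Cd*L*sqrt(2g)*H^1.5; d = Q*t/A * 1000.
Step 1 — weir discharge:
  Q = (2/3)*0.650*2.097*sqrt(2*9.81)*0.3182^1.5 = 0.722471 m^3/s
Step 2 — volume: V = 0.722471 * 2.753*3600 = 7160.26 m^3
Step 3 — depth: d = V/A * 1000 = 7160.26/4039 * 1000 = 1773 mm
Therefore the depth of water applied = 1773 mm.


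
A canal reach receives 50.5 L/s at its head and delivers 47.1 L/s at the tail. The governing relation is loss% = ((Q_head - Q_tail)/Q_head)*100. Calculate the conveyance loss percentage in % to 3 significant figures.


loss = ((50.5 - 47.1)/50.5)*100 = 6.73 %
Therefore the conveyance loss percentage = 6.73 %.


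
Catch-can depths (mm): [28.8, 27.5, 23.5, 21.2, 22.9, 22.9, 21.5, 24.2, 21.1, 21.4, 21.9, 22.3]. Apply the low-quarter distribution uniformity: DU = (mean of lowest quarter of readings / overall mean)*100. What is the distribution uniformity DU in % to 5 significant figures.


sorted lowest 3 of 12: [21.1, 21.2, 21.4] -> mean = 21.23333 mm
overall mean = 23.26667 mm
DU = (21.23333/23.26667)*100 = 91.261 %
Therefore the distribution uniformity DU = 91.261 %.


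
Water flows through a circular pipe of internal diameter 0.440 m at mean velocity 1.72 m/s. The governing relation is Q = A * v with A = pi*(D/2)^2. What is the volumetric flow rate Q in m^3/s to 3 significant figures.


A = pi*(0.440/2)^2 = 0.15205 m^2
Q = 0.15205 * 1.72 = 0.262 m^3/s
Therefore the volumetric flow rate Q = 0.262 m^3/s.


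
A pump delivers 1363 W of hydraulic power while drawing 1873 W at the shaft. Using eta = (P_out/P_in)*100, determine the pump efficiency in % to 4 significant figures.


eta = (1363 / 1873) * 100 = 72.77 %
Therefore the pump efficiency = 72.77 %.


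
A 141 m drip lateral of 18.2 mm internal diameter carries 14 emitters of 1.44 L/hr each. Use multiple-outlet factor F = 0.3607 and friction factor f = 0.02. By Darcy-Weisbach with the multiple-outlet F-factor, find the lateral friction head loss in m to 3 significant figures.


Approach: apply Darcy-Weisbach with the multiple-outlet F-factor, Q = n*q/(3600*1000) m^3/s; v = Q/A; hf = F*f*(L/D)*(v^2/(2g)).
Q = 14*1.44/(3600*1000) = 5.6000e-06 m^3/s
A = pi*(18.2e-3/2)^2 = 2.6016e-04 m^2, so v = Q/A = 0.021526 m/s
hf = 0.3607*0.02*(141/0.0182)*(0.021526^2/(2*9.81)) = 0.00132 m
Therefore the lateral friction head loss = 0.00132 m.


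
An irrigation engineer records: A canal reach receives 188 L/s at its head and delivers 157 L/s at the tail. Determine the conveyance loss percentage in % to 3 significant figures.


Approach: apply the conveyance loss ratio, loss% = ((Q_head - Q_tail)/Q_head)*100.
loss = ((188 - 157)/188)*100 = 16.5 %
Therefore the conveyance loss percentage = 16.5 %.


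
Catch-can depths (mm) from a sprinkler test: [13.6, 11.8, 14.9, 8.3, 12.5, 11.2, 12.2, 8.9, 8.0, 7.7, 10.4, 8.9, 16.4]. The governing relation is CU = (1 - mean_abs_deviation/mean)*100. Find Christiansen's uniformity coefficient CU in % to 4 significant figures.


mean = 11.1385 mm
mean |d_i - mean| = 2.25089 mm
CU = (1 - 2.25089/11.1385)*100 = 79.79 %
Therefore Christiansen's uniformity coefficient CU = 79.79 %.


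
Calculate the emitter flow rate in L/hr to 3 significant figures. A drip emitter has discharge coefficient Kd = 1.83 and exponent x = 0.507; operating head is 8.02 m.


Approach: apply the emitter characteristic equation, q = Kd * h^x.
q = 1.83 * 8.02^0.507 = 5.26 L/hr
Therefore the emitter flow rate = 5.26 L/hr.


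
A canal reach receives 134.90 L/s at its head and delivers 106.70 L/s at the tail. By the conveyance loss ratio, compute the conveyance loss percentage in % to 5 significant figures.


Approach: apply the conveyance loss ratio, loss% = ((Q_head - Q_tail)/Q_head)*100.
loss = ((134.90 - 106.70)/134.90)*100 = 20.904 %
Therefore the conveyance loss percentage = 20.904 %.


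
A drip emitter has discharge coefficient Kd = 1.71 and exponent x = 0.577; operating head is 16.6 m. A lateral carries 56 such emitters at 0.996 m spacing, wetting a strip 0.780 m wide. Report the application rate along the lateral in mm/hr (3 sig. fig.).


Approach: apply the emitter equation with a lateral mass balance, q = Kd*h^x; Q = n*q; rate = Q/(n*spacing*width).
Step 1 — single emitter flow (q = Kd*h^x):
  q = 1.71 * 16.6^0.577 = 8.6496 L/hr
Step 2 — total lateral flow: Q = 56 * 8.6496 = 484.38 L/hr
Step 3 — wetted area: A = 56 * 0.996 * 0.780 = 43.505 m^2
Step 4 — application rate: Q/A = 484.38/43.505 = 11.1 mm/hr
Therefore the application rate along the lateral = 11.1 mm/hr.


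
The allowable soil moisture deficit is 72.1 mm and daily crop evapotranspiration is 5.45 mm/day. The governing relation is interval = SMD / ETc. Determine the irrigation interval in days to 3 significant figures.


interval = 72.1 / 5.45 = 13.2 days
Therefore the irrigation interval = 13.2 days.


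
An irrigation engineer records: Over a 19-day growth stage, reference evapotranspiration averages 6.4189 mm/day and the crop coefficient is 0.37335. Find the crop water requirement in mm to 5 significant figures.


Approach: apply the crop water requirement relation, CWR = ET0 * Kc * days.
CWR = 6.4189 * 0.37335 * 19 = 45.533 mm
Therefore the crop water requirement = 45.533 mm.


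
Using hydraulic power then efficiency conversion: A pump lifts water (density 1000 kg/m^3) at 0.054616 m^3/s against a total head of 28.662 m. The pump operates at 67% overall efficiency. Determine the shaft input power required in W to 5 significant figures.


Approach: apply hydraulic power then efficiency conversion, P = rho*g*Q*H; P_in = P/eta.
Step 1 — hydraulic power (P = rho*g*Q*H):
  P = 1000 * 9.81 * 0.054616 * 28.662 = 15356.61 W
Step 2 — input power: P_in = P/eta = 15356.61 / 0.67 = 22920 W
Therefore the shaft input power required = 22920 W.


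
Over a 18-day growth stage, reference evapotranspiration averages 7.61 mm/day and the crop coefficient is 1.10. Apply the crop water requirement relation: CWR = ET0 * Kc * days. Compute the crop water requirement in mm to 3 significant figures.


CWR = 7.61 * 1.10 * 18 = 151 mm
Therefore the crop water requirement = 151 mm.


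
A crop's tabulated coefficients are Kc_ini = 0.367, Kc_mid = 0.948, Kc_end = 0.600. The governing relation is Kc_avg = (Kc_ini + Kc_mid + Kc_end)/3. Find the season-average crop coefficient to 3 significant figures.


Kc_avg = (0.367 + 0.948 + 0.600)/3 = 0.638
Therefore the season-average crop coefficient = 0.638.


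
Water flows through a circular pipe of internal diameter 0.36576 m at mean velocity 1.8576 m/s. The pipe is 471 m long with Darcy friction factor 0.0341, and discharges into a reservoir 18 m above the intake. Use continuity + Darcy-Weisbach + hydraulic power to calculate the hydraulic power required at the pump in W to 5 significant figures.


Approach: apply continuity + Darcy-Weisbach + hydraulic power, Q = A*v; hf = f*(L/D)*(v^2/(2g)); H = static + hf; P = rho*g*Q*H.
Step 1 — flow rate (continuity, Q = A*v):
  A = pi*(0.36576/2)^2 = 0.1050709 m^2
  Q = 0.1050709 * 1.8576 = 0.1951796 m^3/s
Step 2 — friction head loss (Darcy-Weisbach):
  hf = 0.0341 * (471/0.36576) * (1.8576^2 / (2*9.81))
  hf = 7.722972 m
Step 3 — total head: H = 18 + 7.722972 = 25.72297 m
Step 4 — hydraulic power (P = rho*g*Q*H):
  P = 1000 * 9.81 * 0.1951796 * 25.72297 = 49252 W
Therefore the hydraulic power required at the pump = 49252 W.


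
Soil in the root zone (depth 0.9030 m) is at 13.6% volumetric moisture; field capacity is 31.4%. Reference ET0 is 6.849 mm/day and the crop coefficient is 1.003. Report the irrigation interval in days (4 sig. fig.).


Approach: apply soil-water budget scheduling, SMD = (FC-theta)/100*depth*1000; ETc = ET0*Kc; interval = SMD/ETc.
Step 1 — soil moisture deficit:
  SMD = (31.4 - 13.6)/100 * 0.9030 * 1000 = 160.734 mm
Step 2 — daily crop ET (ETc = ET0*Kc):
  ETc = 6.849 * 1.003 = 6.86955 mm/day
Step 3 — irrigation interval (SMD/ETc):
  interval = 160.734 / 6.86955 = 23.40 days
Therefore the irrigation interval = 23.40 days.


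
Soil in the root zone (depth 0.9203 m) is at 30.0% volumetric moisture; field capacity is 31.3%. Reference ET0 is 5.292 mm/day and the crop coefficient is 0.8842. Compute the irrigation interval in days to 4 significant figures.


Approach: apply soil-water budget scheduling, SMD = (FC-theta)/100*depth*1000; ETc = ET0*Kc; interval = SMD/ETc.
Step 1 — soil moisture deficit:
  SMD = (31.3 - 30.0)/100 * 0.9203 * 1000 = 11.9639 mm
Step 2 — daily crop ET (ETc = ET0*Kc):
  ETc = 5.292 * 0.8842 = 4.67919 mm/day
Step 3 — irrigation interval (SMD/ETc):
  interval = 11.9639 / 4.67919 = 2.557 days
Therefore the irrigation interval = 2.557 days.


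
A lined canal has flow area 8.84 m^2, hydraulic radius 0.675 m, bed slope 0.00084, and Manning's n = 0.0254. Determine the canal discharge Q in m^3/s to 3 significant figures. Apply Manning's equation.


Approach: apply Manning's equation, Q = (1/n)*A*R^(2/3)*S^(1/2).
Q = (1/0.0254) * 8.84 * 0.675^(2/3) * 0.00084^(1/2) = 7.76 m^3/s
Therefore the canal discharge Q = 7.76 m^3/s.


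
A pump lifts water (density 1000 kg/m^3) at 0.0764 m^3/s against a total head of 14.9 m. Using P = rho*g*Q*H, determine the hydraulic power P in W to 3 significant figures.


P = 1000 * 9.81 * 0.0764 * 14.9 = 11200 W
Therefore the hydraulic power P = 11200 W.


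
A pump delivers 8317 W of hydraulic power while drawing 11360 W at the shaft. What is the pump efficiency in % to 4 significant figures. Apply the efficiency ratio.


Approach: apply the efficiency ratio, eta = (P_out/P_in)*100.
eta = (8317 / 11360) * 100 = 73.21 %
Therefore the pump efficiency = 73.21 %.


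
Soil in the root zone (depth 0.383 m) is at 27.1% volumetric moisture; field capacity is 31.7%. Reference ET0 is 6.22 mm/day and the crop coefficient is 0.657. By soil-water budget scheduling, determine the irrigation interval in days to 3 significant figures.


Approach: apply soil-water budget scheduling, SMD = (FC-theta)/100*depth*1000; ETc = ET0*Kc; interval = SMD/ETc.
Step 1 — soil moisture deficit:
  SMD = (31.7 - 27.1)/100 * 0.383 * 1000 = 17.618 mm
Step 2 — daily crop ET (ETc = ET0*Kc):
  ETc = 6.22 * 0.657 = 4.0865 mm/day
Step 3 — irrigation interval (SMD/ETc):
  interval = 17.618 / 4.0865 = 4.31 days
Therefore the irrigation interval = 4.31 days.


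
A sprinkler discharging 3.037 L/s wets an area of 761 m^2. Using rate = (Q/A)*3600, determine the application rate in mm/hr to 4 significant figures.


rate = (3.037 / 761) * 3600 = 14.37 mm/hr
Therefore the application rate = 14.37 mm/hr.


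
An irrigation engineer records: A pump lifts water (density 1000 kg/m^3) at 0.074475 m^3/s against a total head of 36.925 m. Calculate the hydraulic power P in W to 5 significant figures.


Approach: apply the hydraulic power relation, P = rho*g*Q*H.
P = 1000 * 9.81 * 0.074475 * 36.925 = 26977 W
Therefore the hydraulic power P = 26977 W.


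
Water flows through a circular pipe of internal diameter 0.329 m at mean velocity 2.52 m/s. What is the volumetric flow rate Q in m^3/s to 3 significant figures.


Approach: apply the continuity equation for pipe flow, Q = A * v with A = pi*(D/2)^2.
A = pi*(0.329/2)^2 = 0.085012 m^2
Q = 0.085012 * 2.52 = 0.214 m^3/s
Therefore the volumetric flow rate Q = 0.214 m^3/s.


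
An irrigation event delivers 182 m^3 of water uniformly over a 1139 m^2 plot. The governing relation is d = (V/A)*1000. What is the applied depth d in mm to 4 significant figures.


d = (182 / 1139) * 1000 = 159.8 mm
Therefore the applied depth d = 159.8 mm.


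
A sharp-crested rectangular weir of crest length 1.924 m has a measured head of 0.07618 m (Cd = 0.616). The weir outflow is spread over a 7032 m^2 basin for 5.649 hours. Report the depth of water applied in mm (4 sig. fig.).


Approach: apply the rectangular weir equation with a volume-to-depth conversion, Q = (2/3)*Cd*L*sqrt(2g)*H^1.5; d = Q*t/A * 1000.
Step 1 — weir discharge:
  Q = (2/3)*0.616*1.924*sqrt(2*9.81)*0.07618^1.5 = 0.0735877 m^3/s
Step 2 — volume: V = 0.0735877 * 5.649*3600 = 1496.51 m^3
Step 3 — depth: d = V/A * 1000 = 1496.51/7032 * 1000 = 212.8 mm
Therefore the depth of water applied = 212.8 mm.


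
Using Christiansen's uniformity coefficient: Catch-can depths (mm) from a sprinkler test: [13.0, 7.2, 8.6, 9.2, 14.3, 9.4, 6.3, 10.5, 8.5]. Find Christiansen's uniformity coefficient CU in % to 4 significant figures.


Approach: apply Christiansen's uniformity coefficient, CU = (1 - mean_abs_deviation/mean)*100.
mean = 9.66667 mm
mean |d_i - mean| = 1.95556 mm
CU = (1 - 1.95556/9.66667)*100 = 79.77 %
Therefore Christiansen's uniformity coefficient CU = 79.77 %.


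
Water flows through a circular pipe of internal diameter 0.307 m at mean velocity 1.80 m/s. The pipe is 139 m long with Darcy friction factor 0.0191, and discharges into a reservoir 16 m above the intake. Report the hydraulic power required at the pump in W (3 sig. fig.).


Approach: apply continuity + Darcy-Weisbach + hydraulic power, Q = A*v; hf = f*(L/D)*(v^2/(2g)); H = static + hf; P = rho*g*Q*H.
Step 1 — flow rate (continuity, Q = A*v):
  A = pi*(0.307/2)^2 = 0.074023 m^2
  Q = 0.074023 * 1.80 = 0.13324 m^3/s
Step 2 — friction head loss (Darcy-Weisbach):
  hf = 0.0191 * (139/0.307) * (1.80^2 / (2*9.81))
  hf = 1.4281 m
Step 3 — total head: H = 16 + 1.4281 = 17.428 m
Step 4 — hydraulic power (P = rho*g*Q*H):
  P = 1000 * 9.81 * 0.13324 * 17.428 = 22800 W
Therefore the hydraulic power required at the pump = 22800 W.


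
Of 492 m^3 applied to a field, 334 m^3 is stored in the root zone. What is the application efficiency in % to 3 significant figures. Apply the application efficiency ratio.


Approach: apply the application efficiency ratio, Ea = (stored/applied)*100.
Ea = (334/492)*100 = 67.9 %
Therefore the application efficiency = 67.9 %.


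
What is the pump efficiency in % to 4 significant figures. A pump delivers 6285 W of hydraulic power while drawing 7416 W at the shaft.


Approach: apply the efficiency ratio, eta = (P_out/P_in)*100.
eta = (6285 / 7416) * 100 = 84.75 %
Therefore the pump efficiency = 84.75 %.


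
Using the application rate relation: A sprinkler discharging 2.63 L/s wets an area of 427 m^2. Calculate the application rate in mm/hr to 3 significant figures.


Approach: apply the application rate relation, rate = (Q/A)*3600.
rate = (2.63 / 427) * 3600 = 22.2 mm/hr
Therefore the application rate = 22.2 mm/hr.


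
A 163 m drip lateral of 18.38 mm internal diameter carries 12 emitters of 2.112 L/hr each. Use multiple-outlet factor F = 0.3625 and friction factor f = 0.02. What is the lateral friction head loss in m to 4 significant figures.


Approach: apply Darcy-Weisbach with the multiple-outlet F-factor, Q = n*q/(3600*1000) m^3/s; v = Q/A; hf = F*f*(L/D)*(v^2/(2g)).
Q = 12*2.112/(3600*1000) = 7.04000e-06 m^3/s
A = pi*(18.38e-3/2)^2 = 2.65327e-04 m^2, so v = Q/A = 0.0265333 m/s
hf = 0.3625*0.02*(163/0.01838)*(0.0265333^2/(2*9.81)) = 0.002307 m
Therefore the lateral friction head loss = 0.002307 m.


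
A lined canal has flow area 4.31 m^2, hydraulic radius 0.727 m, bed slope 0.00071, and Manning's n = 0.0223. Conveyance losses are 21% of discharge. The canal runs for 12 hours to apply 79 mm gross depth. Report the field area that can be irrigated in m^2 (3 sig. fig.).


Approach: apply Manning's equation with a conveyance and depth budget, Q = (1/n)*A*R^(2/3)*S^(1/2); Q_field = Q*(1-loss); Area = Q_field*t/(d/1000).
Step 1 — canal discharge (Manning's equation):
  Q = (1/0.0223) * 4.31 * 0.727^(2/3) * 0.00071^(1/2) = 4.1638 m^3/s
Step 2 — delivered flow: Q_field = 4.1638*(1 - 21/100) = 3.2894 m^3/s
Step 3 — volume delivered: V = 3.2894 * 12*3600 = 142100 m^3
Step 4 — area served: A = V / (depth/1000) = 142100 / 0.079 = 1800000 m^2
Therefore the field area that can be irrigated = 1800000 m^2.


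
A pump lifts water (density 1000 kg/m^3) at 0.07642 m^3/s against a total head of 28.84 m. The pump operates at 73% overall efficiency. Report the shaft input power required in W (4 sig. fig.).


Approach: apply hydraulic power then efficiency conversion, P = rho*g*Q*H; P_in = P/eta.
Step 1 — hydraulic power (P = rho*g*Q*H):
  P = 1000 * 9.81 * 0.07642 * 28.84 = 21620.8 W
Step 2 — input power: P_in = P/eta = 21620.8 / 0.73 = 29620 W
Therefore the shaft input power required = 29620 W.


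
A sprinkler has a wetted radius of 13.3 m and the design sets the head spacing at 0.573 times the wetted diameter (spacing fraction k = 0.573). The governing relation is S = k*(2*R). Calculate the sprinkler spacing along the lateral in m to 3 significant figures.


S = 0.573 * (2 * 13.3) = 15.2 m
Therefore the sprinkler spacing along the lateral = 15.2 m.


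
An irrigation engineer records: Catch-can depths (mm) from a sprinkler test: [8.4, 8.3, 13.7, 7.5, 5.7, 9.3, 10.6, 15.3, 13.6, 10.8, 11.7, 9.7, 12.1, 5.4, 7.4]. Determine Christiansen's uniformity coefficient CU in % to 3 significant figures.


Approach: apply Christiansen's uniformity coefficient, CU = (1 - mean_abs_deviation/mean)*100.
mean = 9.9667 mm
mean |d_i - mean| = 2.4044 mm
CU = (1 - 2.4044/9.9667)*100 = 75.9 %
Therefore Christiansen's uniformity coefficient CU = 75.9 %.


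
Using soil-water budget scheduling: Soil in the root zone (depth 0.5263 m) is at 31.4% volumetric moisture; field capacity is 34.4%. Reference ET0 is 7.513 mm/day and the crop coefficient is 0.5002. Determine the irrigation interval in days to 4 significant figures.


Approach: apply soil-water budget scheduling, SMD = (FC-theta)/100*depth*1000; ETc = ET0*Kc; interval = SMD/ETc.
Step 1 — soil moisture deficit:
  SMD = (34.4 - 31.4)/100 * 0.5263 * 1000 = 15.7890 mm
Step 2 — daily crop ET (ETc = ET0*Kc):
  ETc = 7.513 * 0.5002 = 3.75800 mm/day
Step 3 — irrigation interval (SMD/ETc):
  interval = 15.7890 / 3.75800 = 4.201 days
Therefore the irrigation interval = 4.201 days.


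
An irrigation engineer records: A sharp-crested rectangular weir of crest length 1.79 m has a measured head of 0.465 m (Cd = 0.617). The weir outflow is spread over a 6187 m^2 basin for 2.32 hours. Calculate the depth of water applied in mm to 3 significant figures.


Approach: apply the rectangular weir equation with a volume-to-depth conversion, Q = (2/3)*Cd*L*sqrt(2g)*H^1.5; d = Q*t/A * 1000.
Step 1 — weir discharge:
  Q = (2/3)*0.617*1.79*sqrt(2*9.81)*0.465^1.5 = 1.0341 m^3/s
Step 2 — volume: V = 1.0341 * 2.32*3600 = 8637.1 m^3
Step 3 — depth: d = V/A * 1000 = 8637.1/6187 * 1000 = 1400 mm
Therefore the depth of water applied = 1400 mm.


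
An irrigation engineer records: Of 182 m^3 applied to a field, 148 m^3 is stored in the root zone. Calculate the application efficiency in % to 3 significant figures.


Approach: apply the application efficiency ratio, Ea = (stored/applied)*100.
Ea = (148/182)*100 = 81.3 %
Therefore the application efficiency = 81.3 %.


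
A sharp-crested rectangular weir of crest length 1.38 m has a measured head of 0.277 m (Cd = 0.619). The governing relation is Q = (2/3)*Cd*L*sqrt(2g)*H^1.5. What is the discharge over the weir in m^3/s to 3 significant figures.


Q = (2/3)*0.619*1.38*sqrt(2*9.81)*0.277^1.5 = 0.368 m^3/s
Therefore the discharge over the weir = 0.368 m^3/s.


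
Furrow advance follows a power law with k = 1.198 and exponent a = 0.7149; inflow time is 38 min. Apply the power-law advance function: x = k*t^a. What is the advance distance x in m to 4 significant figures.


x = 1.198 * 38^0.7149 = 16.14 m
Therefore the advance distance x = 16.14 m.


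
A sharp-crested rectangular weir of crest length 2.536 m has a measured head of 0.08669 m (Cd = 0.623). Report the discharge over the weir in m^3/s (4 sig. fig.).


Approach: apply the rectangular weir equation, Q = (2/3)*Cd*L*sqrt(2g)*H^1.5.
Q = (2/3)*0.623*2.536*sqrt(2*9.81)*0.08669^1.5 = 0.1191 m^3/s
Therefore the discharge over the weir = 0.1191 m^3/s.


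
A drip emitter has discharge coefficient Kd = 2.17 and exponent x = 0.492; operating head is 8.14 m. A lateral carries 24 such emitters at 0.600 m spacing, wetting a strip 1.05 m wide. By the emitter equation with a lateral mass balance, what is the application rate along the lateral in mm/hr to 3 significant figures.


Approach: apply the emitter equation with a lateral mass balance, q = Kd*h^x; Q = n*q; rate = Q/(n*spacing*width).
Step 1 — single emitter flow (q = Kd*h^x):
  q = 2.17 * 8.14^0.492 = 6.0882 L/hr
Step 2 — total lateral flow: Q = 24 * 6.0882 = 146.12 L/hr
Step 3 — wetted area: A = 24 * 0.600 * 1.05 = 15.120 m^2
Step 4 — application rate: Q/A = 146.12/15.120 = 9.66 mm/hr
Therefore the application rate along the lateral = 9.66 mm/hr.


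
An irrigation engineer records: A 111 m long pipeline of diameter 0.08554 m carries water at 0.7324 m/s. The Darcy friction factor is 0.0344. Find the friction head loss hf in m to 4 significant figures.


Approach: apply the Darcy-Weisbach equation, hf = f*(L/D)*(v^2/(2g)).
hf = 0.0344 * (111/0.08554) * (0.7324^2 / (2*9.81))
hf = 1.220 m
Therefore the friction head loss hf = 1.220 m.


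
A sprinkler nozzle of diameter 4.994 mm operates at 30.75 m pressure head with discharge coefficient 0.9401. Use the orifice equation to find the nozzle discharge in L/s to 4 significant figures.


Approach: apply the orifice equation, Q = Cd*A*sqrt(2*g*h), A = pi*(d/2)^2.
A = pi*(4.994e-3/2)^2 = 1.95879e-05 m^2
Q = 0.9401 * 1.95879e-05 * sqrt(2*9.81*30.75) * 1000 = 0.4523 L/s
Therefore the nozzle discharge = 0.4523 L/s.


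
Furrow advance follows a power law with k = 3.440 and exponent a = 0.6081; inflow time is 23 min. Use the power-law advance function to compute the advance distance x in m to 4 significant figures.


Approach: apply the power-law advance function, x = k*t^a.
x = 3.440 * 23^0.6081 = 23.15 m
Therefore the advance distance x = 23.15 m.


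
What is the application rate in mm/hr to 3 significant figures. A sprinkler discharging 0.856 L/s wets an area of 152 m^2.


Approach: apply the application rate relation, rate = (Q/A)*3600.
rate = (0.856 / 152) * 3600 = 20.3 mm/hr
Therefore the application rate = 20.3 mm/hr.


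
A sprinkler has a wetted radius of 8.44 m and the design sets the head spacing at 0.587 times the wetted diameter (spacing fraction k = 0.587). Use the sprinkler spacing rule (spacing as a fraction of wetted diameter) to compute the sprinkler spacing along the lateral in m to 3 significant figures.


Approach: apply the sprinkler spacing rule (spacing as a fraction of wetted diameter), S = k*(2*R).
S = 0.587 * (2 * 8.44) = 9.91 m
Therefore the sprinkler spacing along the lateral = 9.91 m.


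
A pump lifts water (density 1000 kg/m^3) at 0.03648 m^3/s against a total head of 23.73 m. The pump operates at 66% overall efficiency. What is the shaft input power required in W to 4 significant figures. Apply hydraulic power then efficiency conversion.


Approach: apply hydraulic power then efficiency conversion, P = rho*g*Q*H; P_in = P/eta.
Step 1 — hydraulic power (P = rho*g*Q*H):
  P = 1000 * 9.81 * 0.03648 * 23.73 = 8492.23 W
Step 2 — input power: P_in = P/eta = 8492.23 / 0.66 = 12870 W
Therefore the shaft input power required = 12870 W.


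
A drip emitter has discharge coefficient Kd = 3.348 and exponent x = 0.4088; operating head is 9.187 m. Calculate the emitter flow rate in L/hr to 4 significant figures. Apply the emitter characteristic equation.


Approach: apply the emitter characteristic equation, q = Kd * h^x.
q = 3.348 * 9.187^0.4088 = 8.290 L/hr
Therefore the emitter flow rate = 8.290 L/hr.


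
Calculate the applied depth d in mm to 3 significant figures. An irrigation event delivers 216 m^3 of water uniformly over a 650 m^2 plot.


Approach: apply depth from volume over area, d = (V/A)*1000.
d = (216 / 650) * 1000 = 332 mm
Therefore the applied depth d = 332 mm.


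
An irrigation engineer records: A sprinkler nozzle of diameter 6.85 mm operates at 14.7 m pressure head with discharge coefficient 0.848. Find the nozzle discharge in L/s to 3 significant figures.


Approach: apply the orifice equation, Q = Cd*A*sqrt(2*g*h), A = pi*(d/2)^2.
A = pi*(6.85e-3/2)^2 = 3.6853e-05 m^2
Q = 0.848 * 3.6853e-05 * sqrt(2*9.81*14.7) * 1000 = 0.531 L/s
Therefore the nozzle discharge = 0.531 L/s.


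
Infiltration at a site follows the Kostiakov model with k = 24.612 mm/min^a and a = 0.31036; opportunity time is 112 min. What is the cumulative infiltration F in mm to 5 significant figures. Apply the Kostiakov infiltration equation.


Approach: apply the Kostiakov infiltration equation, F = k*t^a.
F = 24.612 * 112^0.31036 = 106.45 mm
Therefore the cumulative infiltration F = 106.45 mm.


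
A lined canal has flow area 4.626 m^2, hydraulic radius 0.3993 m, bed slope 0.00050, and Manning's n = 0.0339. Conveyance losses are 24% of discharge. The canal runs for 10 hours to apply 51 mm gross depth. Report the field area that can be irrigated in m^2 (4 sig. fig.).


Approach: apply Manning's equation with a conveyance and depth budget, Q = (1/n)*A*R^(2/3)*S^(1/2); Q_field = Q*(1-loss); Area = Q_field*t/(d/1000).
Step 1 — canal discharge (Manning's equation):
  Q = (1/0.0339) * 4.626 * 0.3993^(2/3) * 0.00050^(1/2) = 1.65459 m^3/s
Step 2 — delivered flow: Q_field = 1.65459*(1 - 24/100) = 1.25749 m^3/s
Step 3 — volume delivered: V = 1.25749 * 10*3600 = 45269.6 m^3
Step 4 — area served: A = V / (depth/1000) = 45269.6 / 0.051 = 887600 m^2
Therefore the field area that can be irrigated = 887600 m^2.


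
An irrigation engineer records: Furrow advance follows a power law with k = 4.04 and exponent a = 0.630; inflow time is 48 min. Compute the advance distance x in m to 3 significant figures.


Approach: apply the power-law advance function, x = k*t^a.
x = 4.04 * 48^0.630 = 46.3 m
Therefore the advance distance x = 46.3 m.


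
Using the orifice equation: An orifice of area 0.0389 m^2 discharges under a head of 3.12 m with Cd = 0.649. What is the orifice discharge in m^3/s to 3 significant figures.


Approach: apply the orifice equation, Q = Cd*A*sqrt(2*g*h).
Q = 0.649 * 0.0389 * sqrt(2*9.81*3.12) = 0.198 m^3/s
Therefore the orifice discharge = 0.198 m^3/s.


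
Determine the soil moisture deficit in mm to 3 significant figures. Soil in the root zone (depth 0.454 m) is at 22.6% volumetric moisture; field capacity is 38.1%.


Approach: apply the soil moisture deficit relation, SMD = (FC - theta)/100 * depth * 1000.
SMD = (38.1 - 22.6)/100 * 0.454 * 1000 = 70.4 mm
Therefore the soil moisture deficit = 70.4 mm.


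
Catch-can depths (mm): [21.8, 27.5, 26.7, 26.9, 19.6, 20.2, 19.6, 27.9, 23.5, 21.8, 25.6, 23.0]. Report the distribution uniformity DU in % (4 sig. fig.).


Approach: apply the low-quarter distribution uniformity, DU = (mean of lowest quarter of readings / overall mean)*100.
sorted lowest 3 of 12: [19.6, 19.6, 20.2] -> mean = 19.8000 mm
overall mean = 23.6750 mm
DU = (19.8000/23.6750)*100 = 83.63 %
Therefore the distribution uniformity DU = 83.63 %.


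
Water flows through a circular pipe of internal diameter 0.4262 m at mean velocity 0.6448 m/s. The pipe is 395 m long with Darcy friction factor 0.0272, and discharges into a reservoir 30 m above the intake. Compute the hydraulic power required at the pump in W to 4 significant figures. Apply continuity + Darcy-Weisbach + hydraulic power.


Approach: apply continuity + Darcy-Weisbach + hydraulic power, Q = A*v; hf = f*(L/D)*(v^2/(2g)); H = static + hf; P = rho*g*Q*H.
Step 1 — flow rate (continuity, Q = A*v):
  A = pi*(0.4262/2)^2 = 0.142665 m^2
  Q = 0.142665 * 0.6448 = 0.0919903 m^3/s
Step 2 — friction head loss (Darcy-Weisbach):
  hf = 0.0272 * (395/0.4262) * (0.6448^2 / (2*9.81))
  hf = 0.534200 m
Step 3 — total head: H = 30 + 0.534200 = 30.5342 m
Step 4 — hydraulic power (P = rho*g*Q*H):
  P = 1000 * 9.81 * 0.0919903 * 30.5342 = 27550 W
Therefore the hydraulic power required at the pump = 27550 W.
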